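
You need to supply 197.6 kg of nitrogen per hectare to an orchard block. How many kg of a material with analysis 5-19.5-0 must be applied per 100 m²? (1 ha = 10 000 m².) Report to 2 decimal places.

Product per hectare = 197.6 / 5% = 3952 kg.
Convert to per 100 m²: 3952 × 0.01 = 39.52 kg.

39.52 kg of product per hundred sq m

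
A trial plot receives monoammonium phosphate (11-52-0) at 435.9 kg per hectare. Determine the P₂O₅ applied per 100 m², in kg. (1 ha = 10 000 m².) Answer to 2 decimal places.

2.27 kg P₂O₅ per hundred sq m

P₂O₅ per hectare = 435.9 × 52% = 226.668 kg.
Convert to per 100 m²: 226.668 × 0.01 = 2.26668 kg.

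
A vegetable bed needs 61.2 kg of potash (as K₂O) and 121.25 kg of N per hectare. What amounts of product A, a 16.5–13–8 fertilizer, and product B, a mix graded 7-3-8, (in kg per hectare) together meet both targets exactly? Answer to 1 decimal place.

With a, b = kg per hectare of product A and product B:
K₂O: 0.08·a + 0.08·b = 61.2
N: 0.165·a + 0.07·b = 121.25
Eliminate a: (row1) − 0.08/0.165·(row2) → 0.0460606·b = 2.41212, so b = 52.3684.
Back-substitute: a = (61.2 − 0.08·52.3684) / 0.08 = 712.632.

712.6 kg product A, 52.4 kg product B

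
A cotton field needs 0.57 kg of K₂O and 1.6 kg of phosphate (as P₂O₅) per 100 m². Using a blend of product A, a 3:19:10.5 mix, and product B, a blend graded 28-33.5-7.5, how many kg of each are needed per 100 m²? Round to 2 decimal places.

3.39 kg product A, 2.85 kg product B

Let a = kg of product A, b = kg of product B (per 100 m²).
K₂O: 0.105·a + 0.075·b = 0.57
P₂O₅: 0.19·a + 0.335·b = 1.6
From row1: a = (0.57 − 0.075·b) / 0.105.
Into row2: 0.19·(0.57 − 0.075·b)/0.105 + 0.335·b = 1.6 → b = 2.85305, a = 3.39068.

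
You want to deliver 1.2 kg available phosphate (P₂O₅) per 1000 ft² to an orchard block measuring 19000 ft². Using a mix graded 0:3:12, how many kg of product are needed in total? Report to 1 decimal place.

Product per 1000 ft² = 1.2 / 3% = 40 kg.
Total product = 40 × 19000 / 1000 = 760 kg.

760.0 kg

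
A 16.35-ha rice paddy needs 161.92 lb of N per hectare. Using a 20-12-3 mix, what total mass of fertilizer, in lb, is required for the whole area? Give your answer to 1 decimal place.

13237.0 lb

Product per hectare = 161.92 / 20% = 809.6 lb.
Total product = 809.6 × 16.35 = 13236.96 lb.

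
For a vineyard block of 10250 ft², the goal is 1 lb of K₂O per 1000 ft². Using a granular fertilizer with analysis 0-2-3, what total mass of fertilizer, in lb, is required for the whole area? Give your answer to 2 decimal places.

341.67 lb

Product per 1000 ft² = 1 / 3% = 33.3333 lb.
Total product = 33.3333 × 10250 / 1000 = 341.667 lb.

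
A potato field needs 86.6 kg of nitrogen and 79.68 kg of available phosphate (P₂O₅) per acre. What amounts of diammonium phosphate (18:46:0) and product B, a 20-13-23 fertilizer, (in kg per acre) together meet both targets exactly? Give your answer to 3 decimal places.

With a, b = kg per acre of diammonium phosphate and product B:
N: 0.18·a + 0.2·b = 86.6
P₂O₅: 0.46·a + 0.13·b = 79.68
Eliminate b: (row1) − 0.2/0.13·(row2) → -0.527692·a = -35.9846, so a = 68.1924.
Then b = (79.68 − 0.46·68.1924) / 0.13 = 371.6268.

68.192 kg diammonium phosphate, 371.627 kg product B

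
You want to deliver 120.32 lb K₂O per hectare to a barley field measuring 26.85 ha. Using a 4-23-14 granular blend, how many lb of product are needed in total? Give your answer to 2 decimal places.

23075.66 lb

Product per hectare = 120.32 / 14% = 859.429 lb.
Total product = 859.429 × 26.85 = 23075.657 lb.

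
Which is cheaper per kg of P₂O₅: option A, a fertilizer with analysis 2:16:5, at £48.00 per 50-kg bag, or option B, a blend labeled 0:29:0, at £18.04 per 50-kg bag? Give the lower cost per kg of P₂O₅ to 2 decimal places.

£1.24 per kg P₂O₅ (option B)

option A: P₂O₅ per bag = 50 × 16% = 8 kg; cost = 48.00 / 8 = £6.0000/kg P₂O₅.
option B: P₂O₅ per bag = 50 × 29% = 14.5 kg; cost = 18.04 / 14.5 = £1.2441/kg P₂O₅.
option B is cheaper.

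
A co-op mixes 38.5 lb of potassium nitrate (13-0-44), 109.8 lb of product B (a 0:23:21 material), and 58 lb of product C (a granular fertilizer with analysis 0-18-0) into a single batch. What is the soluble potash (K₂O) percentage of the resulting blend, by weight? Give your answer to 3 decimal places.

Total mass = 38.5 + 109.8 + 58 = 206.3 lb.
K₂O mass = 44%×38.5 + 21%×109.8 + 0%×58 = 39.998 lb.
% K₂O = 39.998 / 206.3 = 19.3883%.

19.388% K₂O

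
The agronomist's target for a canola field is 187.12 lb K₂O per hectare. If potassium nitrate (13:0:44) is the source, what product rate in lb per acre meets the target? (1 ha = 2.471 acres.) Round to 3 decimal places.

172.106 lb of product per acre

Product per hectare = 187.12 / 44% = 425.273 lb.
Convert to per acre: 425.273 × 0.404694 = 172.1055 lb.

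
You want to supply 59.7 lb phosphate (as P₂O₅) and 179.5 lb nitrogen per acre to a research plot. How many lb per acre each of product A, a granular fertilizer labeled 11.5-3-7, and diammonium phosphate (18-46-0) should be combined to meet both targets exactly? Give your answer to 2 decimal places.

Per-acre balance (a = product A, b = diammonium phosphate):
P₂O₅: 0.03·a + 0.46·b = 59.7
N: 0.115·a + 0.18·b = 179.5
From row1: a = (59.7 − 0.46·b) / 0.03.
Into row2: 0.115·(59.7 − 0.46·b)/0.03 + 0.18·b = 179.5 → b = 31.1684, a = 1512.084.

1512.08 lb product A, 31.17 lb diammonium phosphate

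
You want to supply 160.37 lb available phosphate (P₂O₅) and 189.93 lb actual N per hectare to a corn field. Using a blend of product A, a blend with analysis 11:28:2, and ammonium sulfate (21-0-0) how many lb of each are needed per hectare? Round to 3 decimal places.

With a, b = lb per hectare of product A and ammonium sulfate:
P₂O₅: 0.28·a + 0·b = 160.37
N: 0.11·a + 0.21·b = 189.93
From row1: a = (160.37 − 0·b) / 0.28.
Into row2: 0.11·(160.37 − 0·b)/0.28 + 0.21·b = 189.93 → b = 604.4167, a = 572.75.

572.750 lb product A, 604.417 lb ammonium sulfate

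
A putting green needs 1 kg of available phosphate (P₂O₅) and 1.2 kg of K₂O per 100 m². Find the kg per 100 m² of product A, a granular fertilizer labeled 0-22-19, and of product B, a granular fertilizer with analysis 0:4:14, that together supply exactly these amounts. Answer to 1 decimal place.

4.0 kg product A, 3.2 kg product B

Per-100 m² balance (a = product A, b = product B):
P₂O₅: 0.22·a + 0.04·b = 1
K₂O: 0.19·a + 0.14·b = 1.2
Eliminate b: (row1) − 0.04/0.14·(row2) → 0.165714·a = 0.657143, so a = 3.96552.
Then b = (1.2 − 0.19·3.96552) / 0.14 = 3.18966.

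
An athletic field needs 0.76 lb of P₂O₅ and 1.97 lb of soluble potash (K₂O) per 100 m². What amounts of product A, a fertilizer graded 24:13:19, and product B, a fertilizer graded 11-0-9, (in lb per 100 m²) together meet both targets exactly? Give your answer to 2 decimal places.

5.85 lb product A, 9.55 lb product B

Let a = lb of product A, b = lb of product B (per 100 m²).
P₂O₅: 0.13·a + 0·b = 0.76
K₂O: 0.19·a + 0.09·b = 1.97
From row1: a = (0.76 − 0·b) / 0.13.
Into row2: 0.19·(0.76 − 0·b)/0.13 + 0.09·b = 1.97 → b = 9.54701, a = 5.84615.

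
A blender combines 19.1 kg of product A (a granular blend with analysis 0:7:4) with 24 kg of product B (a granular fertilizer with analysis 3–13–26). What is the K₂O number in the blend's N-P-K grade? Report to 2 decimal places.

Total mass = 19.1 + 24 = 43.1 kg.
K₂O mass = 4%×19.1 + 26%×24 = 7.004 kg.
% K₂O = 7.004 / 43.1 = 16.2506%.

16.25% K₂O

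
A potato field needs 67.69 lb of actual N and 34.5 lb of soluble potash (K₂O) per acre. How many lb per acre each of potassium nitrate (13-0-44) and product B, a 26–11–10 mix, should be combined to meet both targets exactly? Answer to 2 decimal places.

21.71 lb potassium nitrate, 249.49 lb product B

Let a = lb of potassium nitrate, b = lb of product B (per acre).
N: 0.13·a + 0.26·b = 67.69
K₂O: 0.44·a + 0.1·b = 34.5
From row1: a = (67.69 − 0.26·b) / 0.13.
Into row2: 0.44·(67.69 − 0.26·b)/0.13 + 0.1·b = 34.5 → b = 249.493, a = 21.7061.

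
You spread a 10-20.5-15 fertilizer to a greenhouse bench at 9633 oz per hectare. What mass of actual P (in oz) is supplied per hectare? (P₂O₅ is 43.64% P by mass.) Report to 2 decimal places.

P₂O₅ per hectare = 9633 × 20.5% = 1974.77 oz.
Elemental P = 1974.77 × 0.4364 = 861.787 oz per hectare.

861.79 oz P per hectare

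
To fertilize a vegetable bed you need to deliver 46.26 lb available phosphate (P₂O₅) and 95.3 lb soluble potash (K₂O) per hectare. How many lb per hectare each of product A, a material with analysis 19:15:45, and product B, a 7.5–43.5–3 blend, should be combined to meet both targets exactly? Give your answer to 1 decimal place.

Let a = lb of product A, b = lb of product B (per hectare).
P₂O₅: 0.15·a + 0.435·b = 46.26
K₂O: 0.45·a + 0.03·b = 95.3
Solving simultaneously: a = 209.504, b = 34.102.

209.5 lb product A, 34.1 lb product B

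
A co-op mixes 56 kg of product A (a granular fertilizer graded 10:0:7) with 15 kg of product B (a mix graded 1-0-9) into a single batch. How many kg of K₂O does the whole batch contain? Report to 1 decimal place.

K₂O mass = 7%×56 + 9%×15 = 5.27 kg.

5.3 kg K₂O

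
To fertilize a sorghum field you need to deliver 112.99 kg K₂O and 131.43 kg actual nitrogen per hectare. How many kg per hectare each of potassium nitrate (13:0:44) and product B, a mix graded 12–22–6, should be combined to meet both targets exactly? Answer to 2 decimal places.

126.07 kg potassium nitrate, 958.68 kg product B

Let a = kg of potassium nitrate, b = kg of product B (per hectare).
K₂O: 0.44·a + 0.06·b = 112.99
N: 0.13·a + 0.12·b = 131.43
Solving simultaneously: a = 126.067, b = 958.678.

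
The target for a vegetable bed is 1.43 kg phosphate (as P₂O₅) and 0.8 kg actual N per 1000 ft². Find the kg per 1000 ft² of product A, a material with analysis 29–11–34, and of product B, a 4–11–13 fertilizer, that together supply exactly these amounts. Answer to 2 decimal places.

Let a = kg of product A, b = kg of product B (per 1000 ft²).
P₂O₅: 0.11·a + 0.11·b = 1.43
N: 0.29·a + 0.04·b = 0.8
From row1: a = (1.43 − 0.11·b) / 0.11.
Into row2: 0.29·(1.43 − 0.11·b)/0.11 + 0.04·b = 0.8 → b = 11.88, a = 1.12.

1.12 kg product A, 11.88 kg product B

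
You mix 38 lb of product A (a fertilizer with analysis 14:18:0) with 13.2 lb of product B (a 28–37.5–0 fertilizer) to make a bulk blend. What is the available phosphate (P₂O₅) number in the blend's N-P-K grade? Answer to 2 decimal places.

Total mass = 38 + 13.2 = 51.2 lb.
P₂O₅ mass = 18%×38 + 37.5%×13.2 = 11.79 lb.
% P₂O₅ = 11.79 / 51.2 = 23.0273%.

23.03% P₂O₅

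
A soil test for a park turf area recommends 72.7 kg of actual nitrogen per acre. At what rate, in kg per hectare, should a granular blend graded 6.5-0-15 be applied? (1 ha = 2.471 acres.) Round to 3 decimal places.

Product per acre = 72.7 / 6.5% = 1118.46 kg.
Convert to per hectare: 1118.46 × 2.471 = 2763.71846 kg.

2763.718 kg of product per hectare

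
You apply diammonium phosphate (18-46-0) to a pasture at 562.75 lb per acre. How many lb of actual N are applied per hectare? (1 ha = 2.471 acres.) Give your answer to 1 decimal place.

250.3 lb N per hectare

nitrogen per acre = 562.75 × 18% = 101.295 lb.
Convert to per hectare: 101.295 × 2.471 = 250.2999 lb.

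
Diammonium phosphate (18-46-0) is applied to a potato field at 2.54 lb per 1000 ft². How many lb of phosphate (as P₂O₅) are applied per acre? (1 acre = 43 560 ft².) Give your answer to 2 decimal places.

P₂O₅ per 1000 ft² = 2.54 × 46% = 1.1684 lb.
Convert to per acre: 1.1684 × 43.56 = 50.8955 lb.

50.90 lb P₂O₅ per acre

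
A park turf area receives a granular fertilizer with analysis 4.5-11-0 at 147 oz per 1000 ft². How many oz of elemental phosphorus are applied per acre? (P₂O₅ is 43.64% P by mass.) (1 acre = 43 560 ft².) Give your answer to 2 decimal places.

307.38 oz P per acre

P₂O₅ per 1000 ft² = 147 × 11% = 16.17 oz.
Elemental P = 16.17 × 0.4364 = 7.05659 oz per 1000 ft².
Convert to per acre: 7.05659 × 43.56 = 307.38497 oz.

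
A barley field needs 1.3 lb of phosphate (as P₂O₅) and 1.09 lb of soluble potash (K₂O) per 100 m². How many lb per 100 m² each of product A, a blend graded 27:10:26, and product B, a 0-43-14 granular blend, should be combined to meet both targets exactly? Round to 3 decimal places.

2.931 lb product A, 2.342 lb product B

Per-100 m² balance (a = product A, b = product B):
P₂O₅: 0.1·a + 0.43·b = 1.3
K₂O: 0.26·a + 0.14·b = 1.09
Solving simultaneously: a = 2.93149, b = 2.34151.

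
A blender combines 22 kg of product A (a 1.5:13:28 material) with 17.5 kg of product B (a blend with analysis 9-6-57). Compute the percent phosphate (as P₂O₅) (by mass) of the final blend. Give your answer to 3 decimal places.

9.899% P₂O₅

Total mass = 22 + 17.5 = 39.5 kg.
P₂O₅ mass = 13%×22 + 6%×17.5 = 3.91 kg.
% P₂O₅ = 3.91 / 39.5 = 9.89873%.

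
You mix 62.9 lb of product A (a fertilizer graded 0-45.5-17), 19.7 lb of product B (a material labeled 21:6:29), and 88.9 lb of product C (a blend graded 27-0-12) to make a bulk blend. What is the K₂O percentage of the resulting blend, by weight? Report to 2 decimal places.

15.79% K₂O

Total mass = 62.9 + 19.7 + 88.9 = 171.5 lb.
K₂O mass = 17%×62.9 + 29%×19.7 + 12%×88.9 = 27.074 lb.
% K₂O = 27.074 / 171.5 = 15.7866%.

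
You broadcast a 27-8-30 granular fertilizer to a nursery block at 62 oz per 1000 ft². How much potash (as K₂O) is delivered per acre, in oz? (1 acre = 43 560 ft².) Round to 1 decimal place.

K₂O per 1000 ft² = 62 × 30% = 18.6 oz.
Convert to per acre: 18.6 × 43.56 = 810.216 oz.

810.2 oz K₂O per acre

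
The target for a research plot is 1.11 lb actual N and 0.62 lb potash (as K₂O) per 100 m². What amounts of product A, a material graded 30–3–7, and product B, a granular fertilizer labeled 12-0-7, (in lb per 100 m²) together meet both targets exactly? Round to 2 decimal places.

0.26 lb product A, 8.60 lb product B

With a, b = lb per 100 m² of product A and product B:
N: 0.3·a + 0.12·b = 1.11
K₂O: 0.07·a + 0.07·b = 0.62
Eliminate a: (row1) − 0.3/0.07·(row2) → -0.18·b = -1.54714, so b = 8.59524.
Back-substitute: a = (1.11 − 0.12·8.59524) / 0.3 = 0.261905.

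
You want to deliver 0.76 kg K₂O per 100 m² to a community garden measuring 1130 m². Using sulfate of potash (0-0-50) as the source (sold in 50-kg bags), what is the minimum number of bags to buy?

Product per 100 m² = 0.76 / 50% = 1.52 kg.
Total product = 1.52 × 1130 / 100 = 17.176 kg.
Bags = ⌈17.176 / 50⌉ = 1.

1 bags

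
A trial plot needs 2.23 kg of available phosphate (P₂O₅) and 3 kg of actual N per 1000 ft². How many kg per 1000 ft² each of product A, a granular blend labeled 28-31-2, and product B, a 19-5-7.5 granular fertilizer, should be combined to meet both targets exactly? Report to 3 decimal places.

6.096 kg product A, 6.806 kg product B

Let a = kg of product A, b = kg of product B (per 1000 ft²).
P₂O₅: 0.31·a + 0.05·b = 2.23
N: 0.28·a + 0.19·b = 3
Solving simultaneously: a = 6.09577, b = 6.80624.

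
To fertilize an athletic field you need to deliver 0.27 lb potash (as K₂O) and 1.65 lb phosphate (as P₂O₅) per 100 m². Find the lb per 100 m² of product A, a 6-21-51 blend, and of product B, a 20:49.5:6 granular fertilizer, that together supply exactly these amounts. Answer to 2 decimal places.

0.14 lb product A, 3.27 lb product B

Per-100 m² balance (a = product A, b = product B):
K₂O: 0.51·a + 0.06·b = 0.27
P₂O₅: 0.21·a + 0.495·b = 1.65
Solving simultaneously: a = 0.144465, b = 3.27205.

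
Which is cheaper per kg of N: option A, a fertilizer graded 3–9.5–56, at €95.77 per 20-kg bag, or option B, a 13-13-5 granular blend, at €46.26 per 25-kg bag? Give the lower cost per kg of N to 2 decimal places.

€14.23 per kg N (option B)

option A: N per bag = 20 × 3% = 0.6 kg; cost = 95.77 / 0.6 = €159.6167/kg N.
option B: N per bag = 25 × 13% = 3.25 kg; cost = 46.26 / 3.25 = €14.2338/kg N.
option B is cheaper.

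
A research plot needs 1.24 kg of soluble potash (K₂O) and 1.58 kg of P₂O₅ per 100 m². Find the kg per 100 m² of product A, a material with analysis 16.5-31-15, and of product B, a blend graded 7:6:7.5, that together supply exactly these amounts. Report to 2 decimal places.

3.09 kg product A, 10.34 kg product B

Let a = kg of product A, b = kg of product B (per 100 m²).
K₂O: 0.15·a + 0.075·b = 1.24
P₂O₅: 0.31·a + 0.06·b = 1.58
Solving simultaneously: a = 3.09474, b = 10.3439.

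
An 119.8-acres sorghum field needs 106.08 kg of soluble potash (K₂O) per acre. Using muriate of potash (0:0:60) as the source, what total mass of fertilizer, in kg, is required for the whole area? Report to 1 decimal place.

21180.6 kg

Product per acre = 106.08 / 60% = 176.8 kg.
Total product = 176.8 × 119.8 = 21180.64 kg.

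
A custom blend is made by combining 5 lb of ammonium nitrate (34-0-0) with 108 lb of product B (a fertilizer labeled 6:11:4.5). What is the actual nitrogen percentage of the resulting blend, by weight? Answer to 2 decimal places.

7.24% N

Total mass = 5 + 108 = 113 lb.
N mass = 34%×5 + 6%×108 = 8.18 lb.
% N = 8.18 / 113 = 7.23894%.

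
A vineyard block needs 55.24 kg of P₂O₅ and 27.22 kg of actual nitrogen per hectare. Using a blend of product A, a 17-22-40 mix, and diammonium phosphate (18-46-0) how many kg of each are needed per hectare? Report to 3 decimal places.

With a, b = kg per hectare of product A and diammonium phosphate:
P₂O₅: 0.22·a + 0.46·b = 55.24
N: 0.17·a + 0.18·b = 27.22
Eliminate a: (row1) − 0.22/0.17·(row2) → 0.227059·b = 20.0141, so b = 88.1451.
Back-substitute: a = (55.24 − 0.46·88.1451) / 0.22 = 66.7876.

66.788 kg product A, 88.145 kg diammonium phosphate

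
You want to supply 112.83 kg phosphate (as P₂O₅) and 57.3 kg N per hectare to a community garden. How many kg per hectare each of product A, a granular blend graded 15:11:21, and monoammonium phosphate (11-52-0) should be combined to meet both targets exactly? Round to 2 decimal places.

263.80 kg product A, 161.18 kg monoammonium phosphate

Let a = kg of product A, b = kg of monoammonium phosphate (per hectare).
P₂O₅: 0.11·a + 0.52·b = 112.83
N: 0.15·a + 0.11·b = 57.3
Solving simultaneously: a = 263.804, b = 161.176.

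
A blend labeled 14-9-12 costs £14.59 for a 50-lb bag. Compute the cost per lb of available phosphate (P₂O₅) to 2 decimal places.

£3.24 per lb P₂O₅

P₂O₅ in bag = 50 × 9% = 4.5 lb.
Cost per lb P₂O₅ = £14.59 / 4.5 = £3.2422.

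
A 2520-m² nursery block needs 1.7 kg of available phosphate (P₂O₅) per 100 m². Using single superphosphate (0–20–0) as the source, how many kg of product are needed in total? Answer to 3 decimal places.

Product per 100 m² = 1.7 / 20% = 8.5 kg.
Total product = 8.5 × 2520 / 100 = 214.2 kg.

214.200 kg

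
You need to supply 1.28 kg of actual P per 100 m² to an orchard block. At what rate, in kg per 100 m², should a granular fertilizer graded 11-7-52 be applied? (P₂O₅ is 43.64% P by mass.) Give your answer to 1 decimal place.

41.9 kg of product per hundred sq m

As P₂O₅: 1.28 / 0.4364 = 2.93309 kg per 100 m².
Product per 100 m² = 2.93309 / 7% = 41.9013 kg.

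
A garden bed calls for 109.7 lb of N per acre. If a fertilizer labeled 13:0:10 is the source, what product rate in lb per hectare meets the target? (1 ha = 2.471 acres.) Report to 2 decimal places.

2085.14 lb of product per hectare

Product per acre = 109.7 / 13% = 843.846 lb.
Convert to per hectare: 843.846 × 2.471 = 2085.144 lb.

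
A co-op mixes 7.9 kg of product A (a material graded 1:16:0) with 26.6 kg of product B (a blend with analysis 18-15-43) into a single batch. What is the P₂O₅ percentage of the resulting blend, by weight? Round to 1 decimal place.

15.2% P₂O₅

Total mass = 7.9 + 26.6 = 34.5 kg.
P₂O₅ mass = 16%×7.9 + 15%×26.6 = 5.254 kg.
% P₂O₅ = 5.254 / 34.5 = 15.229%.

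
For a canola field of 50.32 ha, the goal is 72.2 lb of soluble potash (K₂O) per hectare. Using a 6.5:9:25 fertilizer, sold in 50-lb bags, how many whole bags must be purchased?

Product per hectare = 72.2 / 25% = 288.8 lb.
Total product = 288.8 × 50.32 = 14532.4 lb.
Bags = ⌈14532.4 / 50⌉ = 291.

291 bags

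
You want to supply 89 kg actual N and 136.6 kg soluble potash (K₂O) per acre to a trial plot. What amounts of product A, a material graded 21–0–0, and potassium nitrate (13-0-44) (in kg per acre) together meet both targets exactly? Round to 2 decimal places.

231.62 kg product A, 310.45 kg potassium nitrate

Let a = kg of product A, b = kg of potassium nitrate (per acre).
N: 0.21·a + 0.13·b = 89
K₂O: 0·a + 0.44·b = 136.6
Solving simultaneously: a = 231.623, b = 310.4545.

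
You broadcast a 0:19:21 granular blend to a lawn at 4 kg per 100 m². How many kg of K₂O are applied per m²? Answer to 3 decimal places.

K₂O per 100 m² = 4 × 21% = 0.84 kg.
Convert to per m²: 0.84 × 0.01 = 0.0084 kg.

0.008 kg K₂O per sq m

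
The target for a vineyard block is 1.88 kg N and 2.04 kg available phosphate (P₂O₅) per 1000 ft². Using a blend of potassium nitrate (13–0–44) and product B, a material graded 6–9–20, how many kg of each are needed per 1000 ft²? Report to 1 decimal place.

4.0 kg potassium nitrate, 22.7 kg product B

Let a = kg of potassium nitrate, b = kg of product B (per 1000 ft²).
N: 0.13·a + 0.06·b = 1.88
P₂O₅: 0·a + 0.09·b = 2.04
Solving simultaneously: a = 4, b = 22.6667.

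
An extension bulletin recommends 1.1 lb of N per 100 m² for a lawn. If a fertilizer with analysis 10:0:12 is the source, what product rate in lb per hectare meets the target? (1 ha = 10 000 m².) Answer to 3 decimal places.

1100.000 lb of product per hectare

Product per 100 m² = 1.1 / 10% = 11 lb.
Convert to per hectare: 11 × 100 = 1100 lb.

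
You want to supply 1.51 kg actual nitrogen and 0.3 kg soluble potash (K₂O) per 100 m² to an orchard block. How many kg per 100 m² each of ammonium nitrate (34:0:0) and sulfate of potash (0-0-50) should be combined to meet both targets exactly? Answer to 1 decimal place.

With a, b = kg per 100 m² of ammonium nitrate and sulfate of potash:
N: 0.34·a + 0·b = 1.51
K₂O: 0·a + 0.5·b = 0.3
Solving simultaneously: a = 4.44118, b = 0.6.

4.4 kg ammonium nitrate, 0.6 kg sulfate of potash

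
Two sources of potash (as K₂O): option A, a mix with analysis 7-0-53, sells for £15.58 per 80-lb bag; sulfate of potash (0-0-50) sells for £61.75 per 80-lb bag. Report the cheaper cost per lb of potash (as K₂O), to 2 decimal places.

£0.37 per lb K₂O (option A)

option A: K₂O per bag = 80 × 53% = 42.4 lb; cost = 15.58 / 42.4 = £0.3675/lb K₂O.
sulfate of potash: K₂O per bag = 80 × 50% = 40 lb; cost = 61.75 / 40 = £1.5437/lb K₂O.
option A is cheaper.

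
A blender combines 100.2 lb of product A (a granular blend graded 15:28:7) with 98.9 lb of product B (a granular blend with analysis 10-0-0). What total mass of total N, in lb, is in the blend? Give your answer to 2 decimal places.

N mass = 15%×100.2 + 10%×98.9 = 24.92 lb.

24.92 lb N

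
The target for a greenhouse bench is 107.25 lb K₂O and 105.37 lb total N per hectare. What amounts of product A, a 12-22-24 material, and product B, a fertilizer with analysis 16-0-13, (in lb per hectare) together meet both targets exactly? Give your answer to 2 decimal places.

151.84 lb product A, 544.68 lb product B

Let a = lb of product A, b = lb of product B (per hectare).
K₂O: 0.24·a + 0.13·b = 107.25
N: 0.12·a + 0.16·b = 105.37
Eliminate b: (row1) − 0.13/0.16·(row2) → 0.1425·a = 21.6369, so a = 151.838.
Then b = (105.37 − 0.12·151.838) / 0.16 = 544.684.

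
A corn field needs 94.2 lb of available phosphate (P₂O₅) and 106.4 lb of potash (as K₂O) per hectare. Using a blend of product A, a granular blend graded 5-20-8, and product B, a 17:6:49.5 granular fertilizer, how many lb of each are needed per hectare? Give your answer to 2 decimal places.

Per-hectare balance (a = product A, b = product B):
P₂O₅: 0.2·a + 0.06·b = 94.2
K₂O: 0.08·a + 0.495·b = 106.4
Solving simultaneously: a = 427.229, b = 145.902.

427.23 lb product A, 145.90 lb product B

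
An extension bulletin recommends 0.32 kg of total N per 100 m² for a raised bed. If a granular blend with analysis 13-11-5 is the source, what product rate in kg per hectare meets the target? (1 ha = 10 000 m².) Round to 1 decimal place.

Product per 100 m² = 0.32 / 13% = 2.46154 kg.
Convert to per hectare: 2.46154 × 100 = 246.154 kg.

246.2 kg of product per hectare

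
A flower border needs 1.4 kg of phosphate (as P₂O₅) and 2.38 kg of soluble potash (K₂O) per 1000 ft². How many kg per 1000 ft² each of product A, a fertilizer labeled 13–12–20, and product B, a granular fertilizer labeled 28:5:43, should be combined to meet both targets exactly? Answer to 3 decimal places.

11.611 kg product A, 0.135 kg product B

With a, b = kg per 1000 ft² of product A and product B:
P₂O₅: 0.12·a + 0.05·b = 1.4
K₂O: 0.2·a + 0.43·b = 2.38
Eliminate b: (row1) − 0.05/0.43·(row2) → 0.0967442·a = 1.12326, so a = 11.6106.
Then b = (2.38 − 0.2·11.6106) / 0.43 = 0.134615.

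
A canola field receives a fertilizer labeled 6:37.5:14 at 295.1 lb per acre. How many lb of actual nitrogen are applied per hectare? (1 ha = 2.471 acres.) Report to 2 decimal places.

43.75 lb N per hectare

nitrogen per acre = 295.1 × 6% = 17.706 lb.
Convert to per hectare: 17.706 × 2.471 = 43.7515 lb.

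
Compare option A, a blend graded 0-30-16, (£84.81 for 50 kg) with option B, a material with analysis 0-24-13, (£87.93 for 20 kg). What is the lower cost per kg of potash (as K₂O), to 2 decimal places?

£10.60 per kg K₂O (option A)

option A: K₂O per bag = 50 × 16% = 8 kg; cost = 84.81 / 8 = £10.6013/kg K₂O.
option B: K₂O per bag = 20 × 13% = 2.6 kg; cost = 87.93 / 2.6 = £33.8192/kg K₂O.
option A is cheaper.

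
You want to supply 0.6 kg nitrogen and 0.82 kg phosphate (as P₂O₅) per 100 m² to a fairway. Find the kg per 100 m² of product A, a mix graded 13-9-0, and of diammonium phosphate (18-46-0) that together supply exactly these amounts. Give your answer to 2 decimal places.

Per-100 m² balance (a = product A, b = diammonium phosphate):
N: 0.13·a + 0.18·b = 0.6
P₂O₅: 0.09·a + 0.46·b = 0.82
From row1: a = (0.6 − 0.18·b) / 0.13.
Into row2: 0.09·(0.6 − 0.18·b)/0.13 + 0.46·b = 0.82 → b = 1.20642, a = 2.94495.

2.94 kg product A, 1.21 kg diammonium phosphate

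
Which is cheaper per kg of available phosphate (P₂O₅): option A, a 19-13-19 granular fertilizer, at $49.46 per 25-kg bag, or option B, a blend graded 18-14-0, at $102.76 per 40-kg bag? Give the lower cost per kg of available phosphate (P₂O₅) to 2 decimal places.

option A: P₂O₅ per bag = 25 × 13% = 3.25 kg; cost = 49.46 / 3.25 = $15.2185/kg P₂O₅.
option B: P₂O₅ per bag = 40 × 14% = 5.6 kg; cost = 102.76 / 5.6 = $18.3500/kg P₂O₅.
option A is cheaper.

$15.22 per kg P₂O₅ (option A)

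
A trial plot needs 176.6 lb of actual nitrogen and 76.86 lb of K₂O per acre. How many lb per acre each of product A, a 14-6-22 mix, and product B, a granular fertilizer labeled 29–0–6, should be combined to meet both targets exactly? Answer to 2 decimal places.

Let a = lb of product A, b = lb of product B (per acre).
N: 0.14·a + 0.29·b = 176.6
K₂O: 0.22·a + 0.06·b = 76.86
Eliminate b: (row1) − 0.29/0.06·(row2) → -0.923333·a = -194.89, so a = 211.072.
Then b = (76.86 − 0.22·211.072) / 0.06 = 507.069.

211.07 lb product A, 507.07 lb product B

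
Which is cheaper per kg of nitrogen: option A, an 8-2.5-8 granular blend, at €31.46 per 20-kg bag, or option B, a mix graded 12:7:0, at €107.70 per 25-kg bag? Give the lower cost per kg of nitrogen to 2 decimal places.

option A: N per bag = 20 × 8% = 1.6 kg; cost = 31.46 / 1.6 = €19.6625/kg N.
option B: N per bag = 25 × 12% = 3 kg; cost = 107.70 / 3 = €35.9000/kg N.
option A is cheaper.

€19.66 per kg N (option A)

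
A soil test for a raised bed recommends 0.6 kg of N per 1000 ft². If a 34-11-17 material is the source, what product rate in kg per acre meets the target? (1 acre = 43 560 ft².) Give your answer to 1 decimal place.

Product per 1000 ft² = 0.6 / 34% = 1.76471 kg.
Convert to per acre: 1.76471 × 43.56 = 76.8706 kg.

76.9 kg of product per acre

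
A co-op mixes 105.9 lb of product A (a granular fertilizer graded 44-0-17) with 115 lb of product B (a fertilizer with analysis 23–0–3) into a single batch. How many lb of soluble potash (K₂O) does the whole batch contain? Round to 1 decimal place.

21.5 lb K₂O

K₂O mass = 17%×105.9 + 3%×115 = 21.453 lb.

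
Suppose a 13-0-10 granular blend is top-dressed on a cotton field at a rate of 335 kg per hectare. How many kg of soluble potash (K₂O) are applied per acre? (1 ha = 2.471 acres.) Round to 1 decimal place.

K₂O per hectare = 335 × 10% = 33.5 kg.
Convert to per acre: 33.5 × 0.404694 = 13.5573 kg.

13.6 kg K₂O per acre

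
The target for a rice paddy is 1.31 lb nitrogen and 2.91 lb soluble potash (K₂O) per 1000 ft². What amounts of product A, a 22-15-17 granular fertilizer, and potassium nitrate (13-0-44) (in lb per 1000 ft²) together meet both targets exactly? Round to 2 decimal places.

2.65 lb product A, 5.59 lb potassium nitrate

Let a = lb of product A, b = lb of potassium nitrate (per 1000 ft²).
N: 0.22·a + 0.13·b = 1.31
K₂O: 0.17·a + 0.44·b = 2.91
Solving simultaneously: a = 2.65194, b = 5.58902.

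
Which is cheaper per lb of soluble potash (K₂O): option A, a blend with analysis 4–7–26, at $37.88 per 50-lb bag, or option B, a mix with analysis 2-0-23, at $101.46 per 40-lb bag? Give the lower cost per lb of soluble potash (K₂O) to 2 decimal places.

$2.91 per lb K₂O (option A)

option A: K₂O per bag = 50 × 26% = 13 lb; cost = 37.88 / 13 = $2.9138/lb K₂O.
option B: K₂O per bag = 40 × 23% = 9.2 lb; cost = 101.46 / 9.2 = $11.0283/lb K₂O.
option A is cheaper.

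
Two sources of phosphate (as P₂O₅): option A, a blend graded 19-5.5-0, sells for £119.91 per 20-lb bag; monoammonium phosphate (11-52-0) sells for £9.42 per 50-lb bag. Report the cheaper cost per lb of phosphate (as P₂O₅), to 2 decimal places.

£0.36 per lb P₂O₅ (monoammonium phosphate)

option A: P₂O₅ per bag = 20 × 5.5% = 1.1 lb; cost = 119.91 / 1.1 = £109.0091/lb P₂O₅.
monoammonium phosphate: P₂O₅ per bag = 50 × 52% = 26 lb; cost = 9.42 / 26 = £0.3623/lb P₂O₅.
monoammonium phosphate is cheaper.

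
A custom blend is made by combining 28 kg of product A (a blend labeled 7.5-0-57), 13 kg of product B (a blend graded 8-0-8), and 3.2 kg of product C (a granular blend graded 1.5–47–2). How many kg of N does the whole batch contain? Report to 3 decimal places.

3.188 kg N

N mass = 7.5%×28 + 8%×13 + 1.5%×3.2 = 3.188 kg.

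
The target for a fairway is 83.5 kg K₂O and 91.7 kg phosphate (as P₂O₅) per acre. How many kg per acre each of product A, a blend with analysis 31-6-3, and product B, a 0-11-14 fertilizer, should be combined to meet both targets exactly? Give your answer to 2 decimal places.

716.27 kg product A, 442.94 kg product B

With a, b = kg per acre of product A and product B:
K₂O: 0.03·a + 0.14·b = 83.5
P₂O₅: 0.06·a + 0.11·b = 91.7
Solving simultaneously: a = 716.2745, b = 442.941.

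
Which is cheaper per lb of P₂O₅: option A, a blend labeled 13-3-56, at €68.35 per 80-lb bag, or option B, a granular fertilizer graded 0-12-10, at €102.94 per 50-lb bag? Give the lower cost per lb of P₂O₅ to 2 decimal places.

€17.16 per lb P₂O₅ (option B)

option A: P₂O₅ per bag = 80 × 3% = 2.4 lb; cost = 68.35 / 2.4 = €28.4792/lb P₂O₅.
option B: P₂O₅ per bag = 50 × 12% = 6 lb; cost = 102.94 / 6 = €17.1567/lb P₂O₅.
option B is cheaper.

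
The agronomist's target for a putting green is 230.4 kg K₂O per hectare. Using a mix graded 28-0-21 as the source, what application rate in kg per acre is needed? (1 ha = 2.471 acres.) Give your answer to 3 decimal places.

444.008 kg of product per acre

Product per hectare = 230.4 / 21% = 1097.14 kg.
Convert to per acre: 1097.14 × 0.404694 = 444.0076 kg.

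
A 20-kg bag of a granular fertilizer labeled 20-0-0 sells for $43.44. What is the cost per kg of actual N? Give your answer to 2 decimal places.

N in bag = 20 × 20% = 4 kg.
Cost per kg N = $43.44 / 4 = $10.8600.

$10.86 per kg N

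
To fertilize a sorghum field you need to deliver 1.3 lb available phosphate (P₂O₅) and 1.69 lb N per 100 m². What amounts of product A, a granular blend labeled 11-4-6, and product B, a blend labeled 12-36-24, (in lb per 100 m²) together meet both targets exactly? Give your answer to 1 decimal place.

13.0 lb product A, 2.2 lb product B

Let a = lb of product A, b = lb of product B (per 100 m²).
P₂O₅: 0.04·a + 0.36·b = 1.3
N: 0.11·a + 0.12·b = 1.69
Eliminate a: (row1) − 0.04/0.11·(row2) → 0.316364·b = 0.685455, so b = 2.16667.
Back-substitute: a = (1.3 − 0.36·2.16667) / 0.04 = 13.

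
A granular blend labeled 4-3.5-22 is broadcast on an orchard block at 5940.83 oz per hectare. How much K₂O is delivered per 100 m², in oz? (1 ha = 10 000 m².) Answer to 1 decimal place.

13.1 oz K₂O per hundred sq m

K₂O per hectare = 5940.83 × 22% = 1306.98 oz.
Convert to per 100 m²: 1306.98 × 0.01 = 13.0698 oz.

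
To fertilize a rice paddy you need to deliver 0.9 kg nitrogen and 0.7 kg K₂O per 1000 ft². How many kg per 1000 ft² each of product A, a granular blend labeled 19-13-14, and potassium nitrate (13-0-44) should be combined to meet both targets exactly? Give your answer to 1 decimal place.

4.7 kg product A, 0.1 kg potassium nitrate

Per-1000 ft² balance (a = product A, b = potassium nitrate):
N: 0.19·a + 0.13·b = 0.9
K₂O: 0.14·a + 0.44·b = 0.7
From row1: a = (0.9 − 0.13·b) / 0.19.
Into row2: 0.14·(0.9 − 0.13·b)/0.19 + 0.44·b = 0.7 → b = 0.107034, a = 4.66361.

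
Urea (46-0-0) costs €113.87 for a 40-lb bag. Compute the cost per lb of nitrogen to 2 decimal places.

N in bag = 40 × 46% = 18.4 lb.
Cost per lb N = €113.87 / 18.4 = €6.1886.

€6.19 per lb N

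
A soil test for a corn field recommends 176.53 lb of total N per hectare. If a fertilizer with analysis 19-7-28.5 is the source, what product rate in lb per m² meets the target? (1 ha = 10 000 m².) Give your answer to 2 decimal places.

Product per hectare = 176.53 / 19% = 929.105 lb.
Convert to per m²: 929.105 × 0.0001 = 0.0929105 lb.

0.09 lb of product per sq m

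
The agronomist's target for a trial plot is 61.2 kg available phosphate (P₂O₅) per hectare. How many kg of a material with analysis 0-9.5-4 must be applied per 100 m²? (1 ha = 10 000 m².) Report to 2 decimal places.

Product per hectare = 61.2 / 9.5% = 644.211 kg.
Convert to per 100 m²: 644.211 × 0.01 = 6.44211 kg.

6.44 kg of product per hundred sq m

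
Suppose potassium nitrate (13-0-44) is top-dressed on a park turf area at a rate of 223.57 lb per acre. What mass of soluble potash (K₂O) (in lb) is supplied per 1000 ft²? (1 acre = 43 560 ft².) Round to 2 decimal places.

2.26 lb K₂O per thousand sq ft

K₂O per acre = 223.57 × 44% = 98.3708 lb.
Convert to per 1000 ft²: 98.3708 × 0.0229568 = 2.25828 lb.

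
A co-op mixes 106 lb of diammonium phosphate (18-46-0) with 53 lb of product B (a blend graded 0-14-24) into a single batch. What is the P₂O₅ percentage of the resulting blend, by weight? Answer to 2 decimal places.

35.33% P₂O₅

Total mass = 106 + 53 = 159 lb.
P₂O₅ mass = 46%×106 + 14%×53 = 56.18 lb.
% P₂O₅ = 56.18 / 159 = 35.3333%.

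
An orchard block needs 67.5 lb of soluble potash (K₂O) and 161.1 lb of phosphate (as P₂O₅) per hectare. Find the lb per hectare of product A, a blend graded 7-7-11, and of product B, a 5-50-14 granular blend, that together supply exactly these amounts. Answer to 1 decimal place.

247.7 lb product A, 287.5 lb product B

With a, b = lb per hectare of product A and product B:
K₂O: 0.11·a + 0.14·b = 67.5
P₂O₅: 0.07·a + 0.5·b = 161.1
From row1: a = (67.5 − 0.14·b) / 0.11.
Into row2: 0.07·(67.5 − 0.14·b)/0.11 + 0.5·b = 161.1 → b = 287.522, a = 247.699.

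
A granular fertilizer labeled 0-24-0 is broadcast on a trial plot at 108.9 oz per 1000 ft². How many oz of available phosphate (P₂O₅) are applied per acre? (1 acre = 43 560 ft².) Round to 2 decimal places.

1138.48 oz P₂O₅ per acre

P₂O₅ per 1000 ft² = 108.9 × 24% = 26.136 oz.
Convert to per acre: 26.136 × 43.56 = 1138.484 oz.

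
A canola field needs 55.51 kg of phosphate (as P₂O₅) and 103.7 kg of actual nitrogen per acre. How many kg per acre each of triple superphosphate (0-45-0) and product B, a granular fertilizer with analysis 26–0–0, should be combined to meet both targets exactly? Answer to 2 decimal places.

With a, b = kg per acre of triple superphosphate and product B:
P₂O₅: 0.45·a + 0·b = 55.51
N: 0·a + 0.26·b = 103.7
Solving simultaneously: a = 123.356, b = 398.846.

123.36 kg triple superphosphate, 398.85 kg product B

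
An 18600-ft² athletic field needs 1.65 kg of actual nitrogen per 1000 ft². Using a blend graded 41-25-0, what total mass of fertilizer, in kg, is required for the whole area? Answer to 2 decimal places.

Product per 1000 ft² = 1.65 / 41% = 4.02439 kg.
Total product = 4.02439 × 18600 / 1000 = 74.8537 kg.

74.85 kg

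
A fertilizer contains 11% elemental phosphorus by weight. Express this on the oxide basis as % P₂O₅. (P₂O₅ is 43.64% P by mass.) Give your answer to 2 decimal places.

25.21% P₂O₅

%P₂O₅ = 11 / 0.4364 = 25.2062%.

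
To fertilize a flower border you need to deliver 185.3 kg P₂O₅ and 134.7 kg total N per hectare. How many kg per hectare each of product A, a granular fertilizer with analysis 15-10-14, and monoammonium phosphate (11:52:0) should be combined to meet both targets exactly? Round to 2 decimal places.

741.21 kg product A, 213.81 kg monoammonium phosphate

With a, b = kg per hectare of product A and monoammonium phosphate:
P₂O₅: 0.1·a + 0.52·b = 185.3
N: 0.15·a + 0.11·b = 134.7
Eliminate a: (row1) − 0.1/0.15·(row2) → 0.446667·b = 95.5, so b = 213.806.
Back-substitute: a = (185.3 − 0.52·213.806) / 0.1 = 741.209.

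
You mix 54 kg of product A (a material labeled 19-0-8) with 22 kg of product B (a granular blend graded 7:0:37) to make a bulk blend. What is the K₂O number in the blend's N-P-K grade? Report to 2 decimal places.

Total mass = 54 + 22 = 76 kg.
K₂O mass = 8%×54 + 37%×22 = 12.46 kg.
% K₂O = 12.46 / 76 = 16.3947%.

16.39% K₂O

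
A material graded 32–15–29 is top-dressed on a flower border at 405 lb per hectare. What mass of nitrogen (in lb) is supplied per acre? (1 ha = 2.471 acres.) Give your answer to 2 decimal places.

52.45 lb N per acre

nitrogen per hectare = 405 × 32% = 129.6 lb.
Convert to per acre: 129.6 × 0.404694 = 52.4484 lb.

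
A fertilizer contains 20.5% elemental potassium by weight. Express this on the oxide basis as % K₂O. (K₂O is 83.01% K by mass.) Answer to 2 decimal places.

24.70% K₂O

%K₂O = 20.5 / 0.8301 = 24.6958%.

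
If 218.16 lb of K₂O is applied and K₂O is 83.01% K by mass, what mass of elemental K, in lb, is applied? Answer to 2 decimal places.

181.09 lb K

K = 218.16 × 0.8301 = 181.0946 lb.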